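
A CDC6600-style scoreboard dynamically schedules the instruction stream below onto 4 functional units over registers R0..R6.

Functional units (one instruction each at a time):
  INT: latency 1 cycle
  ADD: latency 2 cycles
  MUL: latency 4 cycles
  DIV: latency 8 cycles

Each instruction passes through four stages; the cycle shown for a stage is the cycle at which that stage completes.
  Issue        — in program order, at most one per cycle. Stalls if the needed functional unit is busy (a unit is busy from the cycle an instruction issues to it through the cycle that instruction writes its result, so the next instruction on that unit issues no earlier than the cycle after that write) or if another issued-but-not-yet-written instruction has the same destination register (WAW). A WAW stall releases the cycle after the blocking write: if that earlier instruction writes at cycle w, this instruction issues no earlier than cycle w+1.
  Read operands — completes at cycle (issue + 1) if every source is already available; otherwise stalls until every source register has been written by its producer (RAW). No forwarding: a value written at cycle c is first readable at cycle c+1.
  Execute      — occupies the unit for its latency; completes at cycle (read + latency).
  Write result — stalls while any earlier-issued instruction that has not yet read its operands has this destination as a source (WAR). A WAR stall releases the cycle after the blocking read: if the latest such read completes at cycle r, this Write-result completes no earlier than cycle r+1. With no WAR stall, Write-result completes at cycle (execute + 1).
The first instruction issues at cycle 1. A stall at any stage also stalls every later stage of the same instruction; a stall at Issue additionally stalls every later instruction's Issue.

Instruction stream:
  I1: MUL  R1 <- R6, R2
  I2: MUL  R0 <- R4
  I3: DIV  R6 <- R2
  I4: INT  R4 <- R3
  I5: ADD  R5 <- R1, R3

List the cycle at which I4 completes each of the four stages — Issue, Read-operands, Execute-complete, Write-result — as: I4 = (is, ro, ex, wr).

cycle 1: I1 issues→MUL
cycle 2: I1 reads
cycle 6: I1 exec-done
cycle 7: I1 writes R1
cycle 8: I2 issues→MUL
cycle 9: I2 reads · I3 issues→DIV
cycle 10: I3 reads · I4 issues→INT
cycle 11: I4 reads · I5 issues→ADD
cycle 12: I4 exec-done · I5 reads
cycle 13: I2 exec-done · I4 writes R4
cycle 14: I2 writes R0 · I5 exec-done
cycle 15: I5 writes R5
cycle 18: I3 exec-done
cycle 19: I3 writes R6

I4 = (10, 11, 12, 13)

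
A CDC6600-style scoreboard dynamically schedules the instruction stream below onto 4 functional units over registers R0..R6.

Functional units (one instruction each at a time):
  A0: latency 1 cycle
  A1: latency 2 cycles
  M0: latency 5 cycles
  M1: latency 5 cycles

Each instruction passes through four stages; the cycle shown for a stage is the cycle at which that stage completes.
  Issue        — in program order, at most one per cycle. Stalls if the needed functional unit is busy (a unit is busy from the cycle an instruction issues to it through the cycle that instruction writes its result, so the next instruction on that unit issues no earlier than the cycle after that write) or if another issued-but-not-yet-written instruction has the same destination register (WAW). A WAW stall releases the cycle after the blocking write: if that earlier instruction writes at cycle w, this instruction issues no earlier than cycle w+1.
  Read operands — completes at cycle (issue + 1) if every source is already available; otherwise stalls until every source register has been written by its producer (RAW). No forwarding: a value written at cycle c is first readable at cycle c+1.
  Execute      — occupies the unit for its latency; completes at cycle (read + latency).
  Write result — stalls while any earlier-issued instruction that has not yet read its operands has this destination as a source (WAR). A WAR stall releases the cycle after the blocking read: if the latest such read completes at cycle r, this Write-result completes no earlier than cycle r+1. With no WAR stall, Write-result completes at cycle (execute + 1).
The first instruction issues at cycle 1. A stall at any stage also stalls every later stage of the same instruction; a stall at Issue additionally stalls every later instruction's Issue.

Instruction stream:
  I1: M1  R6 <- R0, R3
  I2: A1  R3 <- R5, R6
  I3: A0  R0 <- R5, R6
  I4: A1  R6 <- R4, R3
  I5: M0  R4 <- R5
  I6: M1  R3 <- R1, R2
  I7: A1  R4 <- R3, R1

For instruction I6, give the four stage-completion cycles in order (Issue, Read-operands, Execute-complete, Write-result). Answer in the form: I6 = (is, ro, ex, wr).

I6 = (15, 16, 21, 22)

t=1  I1 dispatched to M1
t=2  I1 operands ready | I2 dispatched to A1
t=3  I3 dispatched to A0
t=7  I1 complete
t=8  R6←I1
t=9  I2 operands ready | I3 operands ready
t=10  I3 complete
t=11  I2 complete | R0←I3
t=12  R3←I2
t=13  I4 dispatched to A1
t=14  I4 operands ready | I5 dispatched to M0
t=15  I5 operands ready | I6 dispatched to M1
t=16  I4 complete | I6 operands ready
t=17  R6←I4
t=20  I5 complete
t=21  R4←I5 | I6 complete
t=22  R3←I6 | I7 dispatched to A1
t=23  I7 operands ready
t=25  I7 complete
t=26  R4←I7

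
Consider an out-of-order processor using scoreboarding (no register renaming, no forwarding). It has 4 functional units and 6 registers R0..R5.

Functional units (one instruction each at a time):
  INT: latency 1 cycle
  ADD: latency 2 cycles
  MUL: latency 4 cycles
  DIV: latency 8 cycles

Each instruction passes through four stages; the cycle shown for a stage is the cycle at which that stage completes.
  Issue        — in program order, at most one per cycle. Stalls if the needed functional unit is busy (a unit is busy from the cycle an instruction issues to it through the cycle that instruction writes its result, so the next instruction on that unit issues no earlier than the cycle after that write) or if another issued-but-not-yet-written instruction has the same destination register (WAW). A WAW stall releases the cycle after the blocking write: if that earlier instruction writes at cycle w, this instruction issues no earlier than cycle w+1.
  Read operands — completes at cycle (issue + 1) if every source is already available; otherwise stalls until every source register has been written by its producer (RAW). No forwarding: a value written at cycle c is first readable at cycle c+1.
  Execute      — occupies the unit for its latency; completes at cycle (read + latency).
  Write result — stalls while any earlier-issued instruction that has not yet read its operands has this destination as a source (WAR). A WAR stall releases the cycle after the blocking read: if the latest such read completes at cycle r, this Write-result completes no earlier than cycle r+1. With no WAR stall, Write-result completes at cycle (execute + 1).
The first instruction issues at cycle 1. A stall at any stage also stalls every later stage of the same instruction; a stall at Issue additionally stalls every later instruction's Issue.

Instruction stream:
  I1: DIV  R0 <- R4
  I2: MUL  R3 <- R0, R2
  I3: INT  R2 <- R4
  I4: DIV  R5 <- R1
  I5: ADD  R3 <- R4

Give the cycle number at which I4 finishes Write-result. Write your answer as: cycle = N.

cycle 1: issue I1 (DIV)
cycle 2: I1 read-ops | issue I2 (MUL)
cycle 3: issue I3 (INT)
cycle 4: I3 read-ops
cycle 5: I3 finished on INT
cycle 10: I1 finished on DIV
cycle 11: I1→R0
cycle 12: I2 read-ops | issue I4 (DIV)
cycle 13: I3→R2 | I4 read-ops
cycle 16: I2 finished on MUL
cycle 17: I2→R3
cycle 18: issue I5 (ADD)
cycle 19: I5 read-ops
cycle 21: I4 finished on DIV | I5 finished on ADD
cycle 22: I4→R5 | I5→R3

cycle = 22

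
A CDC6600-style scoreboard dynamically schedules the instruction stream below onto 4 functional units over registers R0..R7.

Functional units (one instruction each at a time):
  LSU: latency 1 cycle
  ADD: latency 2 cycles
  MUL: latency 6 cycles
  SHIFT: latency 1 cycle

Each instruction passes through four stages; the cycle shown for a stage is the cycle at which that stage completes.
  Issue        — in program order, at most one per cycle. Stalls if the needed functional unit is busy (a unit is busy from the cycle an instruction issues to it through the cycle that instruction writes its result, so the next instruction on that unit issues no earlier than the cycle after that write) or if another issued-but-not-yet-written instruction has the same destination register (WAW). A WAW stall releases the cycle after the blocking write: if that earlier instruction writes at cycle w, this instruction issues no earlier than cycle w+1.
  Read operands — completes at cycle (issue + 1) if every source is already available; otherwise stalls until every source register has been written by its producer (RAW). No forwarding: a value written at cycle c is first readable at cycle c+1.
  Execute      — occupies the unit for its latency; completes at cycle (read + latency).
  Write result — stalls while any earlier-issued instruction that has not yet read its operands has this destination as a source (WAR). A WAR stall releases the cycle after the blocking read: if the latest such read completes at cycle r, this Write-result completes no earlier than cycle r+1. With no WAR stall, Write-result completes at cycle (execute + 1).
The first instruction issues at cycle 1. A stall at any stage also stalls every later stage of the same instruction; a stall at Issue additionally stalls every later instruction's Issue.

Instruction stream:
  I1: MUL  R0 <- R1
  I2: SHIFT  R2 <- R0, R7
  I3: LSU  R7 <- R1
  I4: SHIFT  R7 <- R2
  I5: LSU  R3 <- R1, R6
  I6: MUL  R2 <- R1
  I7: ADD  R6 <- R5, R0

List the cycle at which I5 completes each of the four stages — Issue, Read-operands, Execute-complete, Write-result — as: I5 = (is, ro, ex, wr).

I5 = (14, 15, 16, 17)

1) issue 1, read 2, done 8, write 9
2) issue 2, read 10, done 11, write 12  <RAW R0: wait I1 write@9>
3) issue 3, read 4, done 5, write 11  <WAR R7: wait I2 read@10>
4) issue 13, read 14, done 15, write 16  <struct: SHIFT busy until I2 writes@12>
5) issue 14, read 15, done 16, write 17
6) issue 15, read 16, done 22, write 23
7) issue 16, read 17, done 19, write 20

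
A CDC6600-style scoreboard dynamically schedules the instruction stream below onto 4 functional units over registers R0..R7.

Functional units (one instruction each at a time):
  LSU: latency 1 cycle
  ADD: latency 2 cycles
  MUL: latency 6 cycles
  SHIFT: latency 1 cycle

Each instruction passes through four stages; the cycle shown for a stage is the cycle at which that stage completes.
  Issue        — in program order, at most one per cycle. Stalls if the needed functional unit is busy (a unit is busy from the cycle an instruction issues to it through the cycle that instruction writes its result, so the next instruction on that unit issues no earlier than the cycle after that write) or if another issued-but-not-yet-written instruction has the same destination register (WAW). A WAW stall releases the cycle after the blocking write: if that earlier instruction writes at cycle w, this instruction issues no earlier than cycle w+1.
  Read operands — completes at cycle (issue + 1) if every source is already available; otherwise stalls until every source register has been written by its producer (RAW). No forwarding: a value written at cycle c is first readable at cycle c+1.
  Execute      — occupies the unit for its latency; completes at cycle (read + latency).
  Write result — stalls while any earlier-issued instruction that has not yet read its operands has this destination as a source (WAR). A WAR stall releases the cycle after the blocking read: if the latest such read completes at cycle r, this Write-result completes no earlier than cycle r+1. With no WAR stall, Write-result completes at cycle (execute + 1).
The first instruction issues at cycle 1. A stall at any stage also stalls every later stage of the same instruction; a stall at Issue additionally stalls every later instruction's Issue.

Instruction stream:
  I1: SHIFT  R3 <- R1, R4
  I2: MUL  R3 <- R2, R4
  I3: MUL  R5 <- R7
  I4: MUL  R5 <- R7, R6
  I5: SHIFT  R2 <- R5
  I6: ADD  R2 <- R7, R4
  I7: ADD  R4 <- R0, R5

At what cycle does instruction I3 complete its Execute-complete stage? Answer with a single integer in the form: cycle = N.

cycle = 21

I1  is:1  ro:2  ex:3  wr:4
I2  is:5  ro:6  ex:12  wr:13  — WAW R3: wait I1 write@4
I3  is:14  ro:15  ex:21  wr:22  — struct: MUL busy until I2 writes@13
I4  is:23  ro:24  ex:30  wr:31  — struct: MUL busy until I3 writes@22
I5  is:24  ro:32  ex:33  wr:34  — RAW R5: wait I4 write@31
I6  is:35  ro:36  ex:38  wr:39  — WAW R2: wait I5 write@34
I7  is:40  ro:41  ex:43  wr:44  — struct: ADD busy until I6 writes@39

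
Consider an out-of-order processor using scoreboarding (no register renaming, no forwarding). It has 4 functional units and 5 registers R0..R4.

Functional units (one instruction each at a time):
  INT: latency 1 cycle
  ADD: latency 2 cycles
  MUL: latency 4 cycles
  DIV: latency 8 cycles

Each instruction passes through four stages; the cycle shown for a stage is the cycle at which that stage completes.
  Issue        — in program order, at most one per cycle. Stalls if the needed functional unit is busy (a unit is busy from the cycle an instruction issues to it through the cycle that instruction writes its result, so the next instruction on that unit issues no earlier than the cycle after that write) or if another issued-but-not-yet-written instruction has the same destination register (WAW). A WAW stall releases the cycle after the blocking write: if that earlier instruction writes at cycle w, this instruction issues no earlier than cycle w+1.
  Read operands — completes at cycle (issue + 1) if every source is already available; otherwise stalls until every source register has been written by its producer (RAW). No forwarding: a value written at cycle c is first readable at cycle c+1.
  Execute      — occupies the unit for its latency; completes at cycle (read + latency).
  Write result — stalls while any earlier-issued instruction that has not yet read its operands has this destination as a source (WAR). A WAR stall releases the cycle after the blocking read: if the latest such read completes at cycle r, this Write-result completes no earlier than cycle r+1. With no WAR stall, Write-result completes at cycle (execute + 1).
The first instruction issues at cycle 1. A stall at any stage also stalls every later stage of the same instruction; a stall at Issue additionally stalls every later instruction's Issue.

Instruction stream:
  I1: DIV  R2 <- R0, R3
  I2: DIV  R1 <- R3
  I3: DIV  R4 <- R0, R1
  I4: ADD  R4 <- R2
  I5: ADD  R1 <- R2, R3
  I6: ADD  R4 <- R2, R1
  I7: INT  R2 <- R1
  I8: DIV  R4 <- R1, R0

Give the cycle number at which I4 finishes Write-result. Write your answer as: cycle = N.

cycle = 38

t=1  I1 dispatched to DIV
t=2  I1 operands ready
t=10  I1 complete
t=11  R2←I1
t=12  I2 dispatched to DIV
t=13  I2 operands ready
t=21  I2 complete
t=22  R1←I2
t=23  I3 dispatched to DIV
t=24  I3 operands ready
t=32  I3 complete
t=33  R4←I3
t=34  I4 dispatched to ADD
t=35  I4 operands ready
t=37  I4 complete
t=38  R4←I4
t=39  I5 dispatched to ADD
t=40  I5 operands ready
t=42  I5 complete
t=43  R1←I5
t=44  I6 dispatched to ADD
t=45  I6 operands ready | I7 dispatched to INT
t=46  I7 operands ready
t=47  I6 complete | I7 complete
t=48  R4←I6 | R2←I7
t=49  I8 dispatched to DIV
t=50  I8 operands ready
t=58  I8 complete
t=59  R4←I8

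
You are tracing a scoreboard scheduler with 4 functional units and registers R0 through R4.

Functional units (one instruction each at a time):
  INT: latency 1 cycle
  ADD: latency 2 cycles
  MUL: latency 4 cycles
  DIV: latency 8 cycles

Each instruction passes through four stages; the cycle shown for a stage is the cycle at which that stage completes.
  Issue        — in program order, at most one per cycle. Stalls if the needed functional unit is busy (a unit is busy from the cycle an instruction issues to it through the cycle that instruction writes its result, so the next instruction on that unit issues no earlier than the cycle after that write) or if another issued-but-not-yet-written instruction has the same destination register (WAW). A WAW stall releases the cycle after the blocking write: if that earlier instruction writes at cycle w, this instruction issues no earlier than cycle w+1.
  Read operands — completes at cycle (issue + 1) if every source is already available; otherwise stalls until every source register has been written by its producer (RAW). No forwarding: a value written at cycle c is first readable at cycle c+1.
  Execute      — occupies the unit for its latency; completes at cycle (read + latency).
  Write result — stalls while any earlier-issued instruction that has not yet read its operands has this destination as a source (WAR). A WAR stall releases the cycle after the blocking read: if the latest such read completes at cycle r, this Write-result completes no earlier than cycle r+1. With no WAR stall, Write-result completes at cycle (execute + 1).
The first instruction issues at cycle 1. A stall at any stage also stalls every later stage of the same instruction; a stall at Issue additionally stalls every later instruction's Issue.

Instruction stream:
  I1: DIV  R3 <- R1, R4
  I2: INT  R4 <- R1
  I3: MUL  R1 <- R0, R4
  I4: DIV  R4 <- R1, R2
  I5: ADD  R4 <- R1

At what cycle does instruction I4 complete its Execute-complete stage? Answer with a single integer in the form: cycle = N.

cycle = 21

I1 -> (1, 2, 10, 11)
I2 -> (2, 3, 4, 5)
I3 -> (3, 6, 10, 11)  // RAW R4: wait I2 write@5
I4 -> (12, 13, 21, 22)  // struct: DIV busy until I1 writes@11
I5 -> (23, 24, 26, 27)  // WAW R4: wait I4 write@22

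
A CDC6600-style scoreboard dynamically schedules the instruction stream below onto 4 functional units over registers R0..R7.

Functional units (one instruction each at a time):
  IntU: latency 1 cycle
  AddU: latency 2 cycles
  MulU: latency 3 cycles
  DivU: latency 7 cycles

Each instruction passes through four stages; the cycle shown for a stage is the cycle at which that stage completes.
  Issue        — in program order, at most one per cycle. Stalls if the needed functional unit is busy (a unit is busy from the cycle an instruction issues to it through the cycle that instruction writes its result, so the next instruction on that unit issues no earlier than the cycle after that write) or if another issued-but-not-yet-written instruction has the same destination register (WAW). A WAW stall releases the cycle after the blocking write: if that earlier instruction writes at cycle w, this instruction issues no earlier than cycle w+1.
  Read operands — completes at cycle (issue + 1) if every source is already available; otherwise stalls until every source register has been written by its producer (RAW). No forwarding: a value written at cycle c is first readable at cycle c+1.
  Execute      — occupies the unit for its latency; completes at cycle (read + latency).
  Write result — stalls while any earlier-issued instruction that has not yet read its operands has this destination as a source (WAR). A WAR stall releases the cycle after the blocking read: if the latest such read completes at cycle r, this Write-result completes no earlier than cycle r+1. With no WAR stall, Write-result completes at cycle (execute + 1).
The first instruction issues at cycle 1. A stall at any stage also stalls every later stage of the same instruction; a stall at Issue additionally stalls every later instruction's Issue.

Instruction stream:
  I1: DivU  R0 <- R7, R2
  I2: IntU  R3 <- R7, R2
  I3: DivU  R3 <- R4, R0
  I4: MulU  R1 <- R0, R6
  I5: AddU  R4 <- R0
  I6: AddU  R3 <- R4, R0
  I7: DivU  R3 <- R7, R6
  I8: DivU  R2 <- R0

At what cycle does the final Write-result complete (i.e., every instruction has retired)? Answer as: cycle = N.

t=1  issue I1 (DivU)
t=2  I1 read-ops · issue I2 (IntU)
t=3  I2 read-ops
t=4  I2 finished on IntU
t=5  I2→R3
t=9  I1 finished on DivU
t=10  I1→R0
t=11  issue I3 (DivU)
t=12  I3 read-ops · issue I4 (MulU)
t=13  I4 read-ops · issue I5 (AddU)
t=14  I5 read-ops
t=16  I4 finished on MulU · I5 finished on AddU
t=17  I4→R1 · I5→R4
t=19  I3 finished on DivU
t=20  I3→R3
t=21  issue I6 (AddU)
t=22  I6 read-ops
t=24  I6 finished on AddU
t=25  I6→R3
t=26  issue I7 (DivU)
t=27  I7 read-ops
t=34  I7 finished on DivU
t=35  I7→R3
t=36  issue I8 (DivU)
t=37  I8 read-ops
t=44  I8 finished on DivU
t=45  I8→R2

cycle = 45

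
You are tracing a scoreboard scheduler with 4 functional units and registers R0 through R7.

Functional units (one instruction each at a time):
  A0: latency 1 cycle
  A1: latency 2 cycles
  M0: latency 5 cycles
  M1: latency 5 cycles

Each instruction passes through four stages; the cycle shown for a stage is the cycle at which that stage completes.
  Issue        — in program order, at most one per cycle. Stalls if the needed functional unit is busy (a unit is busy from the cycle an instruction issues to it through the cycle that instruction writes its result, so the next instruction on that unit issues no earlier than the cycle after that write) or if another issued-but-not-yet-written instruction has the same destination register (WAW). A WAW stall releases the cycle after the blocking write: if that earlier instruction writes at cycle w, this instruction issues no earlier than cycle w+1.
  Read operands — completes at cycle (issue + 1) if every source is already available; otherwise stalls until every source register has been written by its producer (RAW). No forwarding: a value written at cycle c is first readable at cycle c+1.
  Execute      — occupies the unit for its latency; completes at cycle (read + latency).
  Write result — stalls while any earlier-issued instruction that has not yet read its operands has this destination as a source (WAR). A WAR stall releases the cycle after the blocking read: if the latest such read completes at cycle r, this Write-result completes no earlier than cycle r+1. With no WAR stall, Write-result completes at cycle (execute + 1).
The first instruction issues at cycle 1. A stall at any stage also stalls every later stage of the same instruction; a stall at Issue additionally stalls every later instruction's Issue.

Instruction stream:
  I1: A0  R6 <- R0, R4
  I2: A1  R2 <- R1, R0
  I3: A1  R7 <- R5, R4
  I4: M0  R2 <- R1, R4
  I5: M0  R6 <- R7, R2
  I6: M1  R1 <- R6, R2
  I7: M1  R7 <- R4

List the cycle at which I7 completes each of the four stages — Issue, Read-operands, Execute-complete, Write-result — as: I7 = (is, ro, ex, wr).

I1 -> (1, 2, 3, 4)
I2 -> (2, 3, 5, 6)
I3 -> (7, 8, 10, 11)  // struct: A1 busy until I2 writes@6
I4 -> (8, 9, 14, 15)
I5 -> (16, 17, 22, 23)  // struct: M0 busy until I4 writes@15
I6 -> (17, 24, 29, 30)  // RAW R6: wait I5 write@23
I7 -> (31, 32, 37, 38)  // struct: M1 busy until I6 writes@30

I7 = (31, 32, 37, 38)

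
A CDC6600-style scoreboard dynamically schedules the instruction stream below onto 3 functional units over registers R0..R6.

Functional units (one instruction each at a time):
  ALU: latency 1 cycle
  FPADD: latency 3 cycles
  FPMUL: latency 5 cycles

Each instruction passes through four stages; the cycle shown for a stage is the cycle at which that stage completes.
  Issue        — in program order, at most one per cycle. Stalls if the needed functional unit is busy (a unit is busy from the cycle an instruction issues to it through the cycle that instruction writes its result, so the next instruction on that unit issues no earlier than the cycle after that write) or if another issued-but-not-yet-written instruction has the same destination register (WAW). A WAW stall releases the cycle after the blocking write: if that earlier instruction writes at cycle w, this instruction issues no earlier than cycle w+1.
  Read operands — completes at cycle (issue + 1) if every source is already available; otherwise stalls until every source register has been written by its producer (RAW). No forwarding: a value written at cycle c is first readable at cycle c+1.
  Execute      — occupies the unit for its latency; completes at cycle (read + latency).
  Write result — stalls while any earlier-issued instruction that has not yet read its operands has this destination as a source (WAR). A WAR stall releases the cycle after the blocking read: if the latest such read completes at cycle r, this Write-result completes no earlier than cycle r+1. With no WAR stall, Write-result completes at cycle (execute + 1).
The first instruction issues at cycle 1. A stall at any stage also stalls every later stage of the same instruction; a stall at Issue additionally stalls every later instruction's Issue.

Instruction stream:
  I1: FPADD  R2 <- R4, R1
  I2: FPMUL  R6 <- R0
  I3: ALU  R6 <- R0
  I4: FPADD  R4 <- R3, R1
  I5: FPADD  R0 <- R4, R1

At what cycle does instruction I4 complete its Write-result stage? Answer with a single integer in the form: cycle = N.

cycle = 16

1) issue 1, read 2, done 5, write 6
2) issue 2, read 3, done 8, write 9
3) issue 10, read 11, done 12, write 13  <WAW R6: wait I2 write@9>
4) issue 11, read 12, done 15, write 16
5) issue 17, read 18, done 21, write 22  <struct: FPADD busy until I4 writes@16>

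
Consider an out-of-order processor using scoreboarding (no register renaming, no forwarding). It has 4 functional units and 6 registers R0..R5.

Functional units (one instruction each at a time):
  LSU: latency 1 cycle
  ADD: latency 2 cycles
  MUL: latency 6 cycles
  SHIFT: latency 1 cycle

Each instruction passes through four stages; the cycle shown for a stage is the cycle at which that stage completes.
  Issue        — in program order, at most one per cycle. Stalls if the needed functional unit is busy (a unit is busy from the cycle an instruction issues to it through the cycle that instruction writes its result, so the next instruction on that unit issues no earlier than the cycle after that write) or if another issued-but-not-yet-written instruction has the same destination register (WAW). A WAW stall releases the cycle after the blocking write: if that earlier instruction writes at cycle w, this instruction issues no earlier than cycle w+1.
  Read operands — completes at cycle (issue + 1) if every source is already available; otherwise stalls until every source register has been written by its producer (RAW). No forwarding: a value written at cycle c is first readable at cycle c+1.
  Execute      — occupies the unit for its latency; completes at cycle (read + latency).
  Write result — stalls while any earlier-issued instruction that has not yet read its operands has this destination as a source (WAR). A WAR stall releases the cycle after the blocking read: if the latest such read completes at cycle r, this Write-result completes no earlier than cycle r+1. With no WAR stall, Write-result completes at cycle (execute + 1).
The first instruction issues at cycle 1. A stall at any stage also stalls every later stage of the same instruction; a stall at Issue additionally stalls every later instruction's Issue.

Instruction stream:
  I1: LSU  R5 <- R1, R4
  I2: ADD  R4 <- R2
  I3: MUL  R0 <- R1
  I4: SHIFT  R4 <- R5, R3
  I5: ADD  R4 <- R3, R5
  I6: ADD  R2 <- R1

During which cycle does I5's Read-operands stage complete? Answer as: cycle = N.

cycle = 12

I1: IS=1 RO=2 EX=3 WR=4
I2: IS=2 RO=3 EX=5 WR=6
I3: IS=3 RO=4 EX=10 WR=11
I4: IS=7 RO=8 EX=9 WR=10  [WAW R4: wait I2 write@6]
I5: IS=11 RO=12 EX=14 WR=15  [WAW R4: wait I4 write@10]
I6: IS=16 RO=17 EX=19 WR=20  [struct: ADD busy until I5 writes@15]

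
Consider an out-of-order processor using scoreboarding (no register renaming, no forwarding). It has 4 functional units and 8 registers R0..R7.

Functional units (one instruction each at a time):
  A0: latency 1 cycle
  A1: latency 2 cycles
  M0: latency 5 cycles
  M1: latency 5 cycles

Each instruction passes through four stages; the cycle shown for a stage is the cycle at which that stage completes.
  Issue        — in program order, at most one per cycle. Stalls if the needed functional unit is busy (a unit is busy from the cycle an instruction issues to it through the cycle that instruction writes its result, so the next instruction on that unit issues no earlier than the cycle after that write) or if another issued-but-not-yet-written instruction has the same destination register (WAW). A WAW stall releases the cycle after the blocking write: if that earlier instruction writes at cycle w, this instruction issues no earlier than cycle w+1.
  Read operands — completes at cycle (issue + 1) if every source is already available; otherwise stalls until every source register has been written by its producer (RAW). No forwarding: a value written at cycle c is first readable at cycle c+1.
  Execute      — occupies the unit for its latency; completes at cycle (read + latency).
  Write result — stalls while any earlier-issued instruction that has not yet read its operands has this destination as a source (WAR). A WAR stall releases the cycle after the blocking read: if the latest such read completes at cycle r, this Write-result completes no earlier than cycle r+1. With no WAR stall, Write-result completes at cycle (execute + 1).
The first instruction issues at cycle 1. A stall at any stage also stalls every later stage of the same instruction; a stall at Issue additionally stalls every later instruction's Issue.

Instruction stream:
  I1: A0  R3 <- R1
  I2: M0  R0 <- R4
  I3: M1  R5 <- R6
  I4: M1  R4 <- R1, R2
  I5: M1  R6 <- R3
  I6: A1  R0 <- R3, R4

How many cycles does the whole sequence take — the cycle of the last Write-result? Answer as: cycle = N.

cycle = 26

I1: IS=1 RO=2 EX=3 WR=4
I2: IS=2 RO=3 EX=8 WR=9
I3: IS=3 RO=4 EX=9 WR=10
I4: IS=11 RO=12 EX=17 WR=18  [struct: M1 busy until I3 writes@10]
I5: IS=19 RO=20 EX=25 WR=26  [struct: M1 busy until I4 writes@18]
I6: IS=20 RO=21 EX=23 WR=24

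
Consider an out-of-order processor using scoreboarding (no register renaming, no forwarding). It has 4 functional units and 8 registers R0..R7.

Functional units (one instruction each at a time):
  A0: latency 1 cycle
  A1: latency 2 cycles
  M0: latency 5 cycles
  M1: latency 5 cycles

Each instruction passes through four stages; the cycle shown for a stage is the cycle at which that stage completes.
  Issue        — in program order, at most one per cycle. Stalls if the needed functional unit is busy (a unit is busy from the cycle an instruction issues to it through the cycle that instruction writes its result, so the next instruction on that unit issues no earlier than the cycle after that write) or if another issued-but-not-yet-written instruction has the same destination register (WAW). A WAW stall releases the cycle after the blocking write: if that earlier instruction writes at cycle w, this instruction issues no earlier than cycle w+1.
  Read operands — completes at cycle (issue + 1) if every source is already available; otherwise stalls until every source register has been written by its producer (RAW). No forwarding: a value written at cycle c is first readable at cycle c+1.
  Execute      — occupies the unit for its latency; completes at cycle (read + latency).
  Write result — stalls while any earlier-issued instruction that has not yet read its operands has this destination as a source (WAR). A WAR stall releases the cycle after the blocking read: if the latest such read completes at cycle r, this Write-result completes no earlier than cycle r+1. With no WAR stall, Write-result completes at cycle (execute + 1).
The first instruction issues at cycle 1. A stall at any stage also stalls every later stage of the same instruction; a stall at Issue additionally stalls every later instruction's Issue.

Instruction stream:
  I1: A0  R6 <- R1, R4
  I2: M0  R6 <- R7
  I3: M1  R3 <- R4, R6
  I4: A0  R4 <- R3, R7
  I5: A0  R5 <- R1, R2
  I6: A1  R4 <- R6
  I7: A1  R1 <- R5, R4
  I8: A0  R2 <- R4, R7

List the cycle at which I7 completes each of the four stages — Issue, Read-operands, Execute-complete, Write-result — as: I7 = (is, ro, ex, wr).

I1  is:1  ro:2  ex:3  wr:4
I2  is:5  ro:6  ex:11  wr:12  — WAW R6: wait I1 write@4
I3  is:6  ro:13  ex:18  wr:19  — RAW R6: wait I2 write@12
I4  is:7  ro:20  ex:21  wr:22  — RAW R3: wait I3 write@19
I5  is:23  ro:24  ex:25  wr:26  — struct: A0 busy until I4 writes@22
I6  is:24  ro:25  ex:27  wr:28
I7  is:29  ro:30  ex:32  wr:33  — struct: A1 busy until I6 writes@28
I8  is:30  ro:31  ex:32  wr:33

I7 = (29, 30, 32, 33)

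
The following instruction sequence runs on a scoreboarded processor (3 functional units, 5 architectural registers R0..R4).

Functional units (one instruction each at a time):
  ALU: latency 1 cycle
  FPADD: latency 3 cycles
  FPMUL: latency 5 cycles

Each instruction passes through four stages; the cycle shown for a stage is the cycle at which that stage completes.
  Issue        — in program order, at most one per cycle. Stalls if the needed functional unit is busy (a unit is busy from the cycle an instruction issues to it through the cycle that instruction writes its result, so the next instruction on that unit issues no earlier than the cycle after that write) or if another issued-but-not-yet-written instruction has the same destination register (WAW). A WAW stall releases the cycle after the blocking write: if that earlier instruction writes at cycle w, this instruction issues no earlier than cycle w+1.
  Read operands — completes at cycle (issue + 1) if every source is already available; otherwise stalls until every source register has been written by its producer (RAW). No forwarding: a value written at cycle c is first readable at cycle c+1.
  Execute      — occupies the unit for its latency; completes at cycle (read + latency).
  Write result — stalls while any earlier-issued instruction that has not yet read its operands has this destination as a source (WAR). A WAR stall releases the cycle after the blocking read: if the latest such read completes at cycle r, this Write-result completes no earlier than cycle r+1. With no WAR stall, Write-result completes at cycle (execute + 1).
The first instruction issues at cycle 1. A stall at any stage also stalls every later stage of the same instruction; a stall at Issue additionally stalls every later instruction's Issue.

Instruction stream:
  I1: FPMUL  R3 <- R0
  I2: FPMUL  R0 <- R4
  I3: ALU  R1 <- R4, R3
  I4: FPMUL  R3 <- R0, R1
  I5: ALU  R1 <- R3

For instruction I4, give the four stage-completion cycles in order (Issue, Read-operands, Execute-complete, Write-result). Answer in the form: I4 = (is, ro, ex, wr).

t=1  issue I1 (FPMUL)
t=2  I1 read-ops
t=7  I1 finished on FPMUL
t=8  I1→R3
t=9  issue I2 (FPMUL)
t=10  I2 read-ops | issue I3 (ALU)
t=11  I3 read-ops
t=12  I3 finished on ALU
t=13  I3→R1
t=15  I2 finished on FPMUL
t=16  I2→R0
t=17  issue I4 (FPMUL)
t=18  I4 read-ops | issue I5 (ALU)
t=23  I4 finished on FPMUL
t=24  I4→R3
t=25  I5 read-ops
t=26  I5 finished on ALU
t=27  I5→R1

I4 = (17, 18, 23, 24)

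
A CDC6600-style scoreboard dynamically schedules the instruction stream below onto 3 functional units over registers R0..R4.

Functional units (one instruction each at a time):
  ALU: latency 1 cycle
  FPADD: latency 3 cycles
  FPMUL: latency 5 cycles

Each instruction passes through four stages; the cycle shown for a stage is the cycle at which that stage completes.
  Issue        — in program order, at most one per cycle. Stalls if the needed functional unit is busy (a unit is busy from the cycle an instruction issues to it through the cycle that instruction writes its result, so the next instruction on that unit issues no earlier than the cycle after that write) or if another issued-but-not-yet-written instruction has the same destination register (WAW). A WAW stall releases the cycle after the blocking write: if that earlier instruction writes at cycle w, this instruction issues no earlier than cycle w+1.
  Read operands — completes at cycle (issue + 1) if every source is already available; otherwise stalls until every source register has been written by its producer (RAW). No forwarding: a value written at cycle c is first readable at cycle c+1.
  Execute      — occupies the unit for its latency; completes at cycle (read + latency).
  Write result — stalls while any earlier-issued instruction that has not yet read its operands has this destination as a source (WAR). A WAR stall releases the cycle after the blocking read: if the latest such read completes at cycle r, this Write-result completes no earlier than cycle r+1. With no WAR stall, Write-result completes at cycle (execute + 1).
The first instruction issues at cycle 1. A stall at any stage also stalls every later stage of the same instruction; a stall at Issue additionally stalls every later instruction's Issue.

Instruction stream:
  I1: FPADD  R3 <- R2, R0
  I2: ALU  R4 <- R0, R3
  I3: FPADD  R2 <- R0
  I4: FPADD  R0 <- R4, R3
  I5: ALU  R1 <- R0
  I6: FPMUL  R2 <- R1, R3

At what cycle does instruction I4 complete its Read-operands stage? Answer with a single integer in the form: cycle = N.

I1 -> (1, 2, 5, 6)
I2 -> (2, 7, 8, 9)  // RAW R3: wait I1 write@6
I3 -> (7, 8, 11, 12)  // struct: FPADD busy until I1 writes@6
I4 -> (13, 14, 17, 18)  // struct: FPADD busy until I3 writes@12
I5 -> (14, 19, 20, 21)  // RAW R0: wait I4 write@18
I6 -> (15, 22, 27, 28)  // RAW R1: wait I5 write@21

cycle = 14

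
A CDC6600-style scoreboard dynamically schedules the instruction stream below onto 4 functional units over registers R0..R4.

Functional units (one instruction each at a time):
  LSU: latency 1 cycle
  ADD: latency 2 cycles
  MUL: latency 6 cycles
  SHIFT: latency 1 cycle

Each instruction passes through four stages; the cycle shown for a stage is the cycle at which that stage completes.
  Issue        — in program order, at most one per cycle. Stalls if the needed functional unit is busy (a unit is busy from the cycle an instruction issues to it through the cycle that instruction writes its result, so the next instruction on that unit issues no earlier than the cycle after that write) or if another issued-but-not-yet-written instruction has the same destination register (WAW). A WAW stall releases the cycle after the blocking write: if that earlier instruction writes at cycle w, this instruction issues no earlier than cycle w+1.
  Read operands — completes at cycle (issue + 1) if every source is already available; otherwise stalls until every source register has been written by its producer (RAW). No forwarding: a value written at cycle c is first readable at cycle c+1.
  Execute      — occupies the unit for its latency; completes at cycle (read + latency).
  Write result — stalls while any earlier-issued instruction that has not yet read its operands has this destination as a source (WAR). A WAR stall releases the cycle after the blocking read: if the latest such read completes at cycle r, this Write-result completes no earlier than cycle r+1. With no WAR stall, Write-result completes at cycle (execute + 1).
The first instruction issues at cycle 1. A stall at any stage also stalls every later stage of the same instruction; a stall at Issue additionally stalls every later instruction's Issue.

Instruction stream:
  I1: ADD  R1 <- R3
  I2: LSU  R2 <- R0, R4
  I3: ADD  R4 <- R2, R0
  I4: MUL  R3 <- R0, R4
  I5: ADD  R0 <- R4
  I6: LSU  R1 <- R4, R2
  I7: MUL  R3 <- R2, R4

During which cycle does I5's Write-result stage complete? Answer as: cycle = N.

cycle = 15

  I1 | 1 | 2 | 4 | 5
  I2 | 2 | 3 | 4 | 5
  I3 | 6 | 7 | 9 | 10   struct: ADD busy until I1 writes@5
  I4 | 7 | 11 | 17 | 18   RAW R4: wait I3 write@10
  I5 | 11 | 12 | 14 | 15   struct: ADD busy until I3 writes@10
  I6 | 12 | 13 | 14 | 15
  I7 | 19 | 20 | 26 | 27   struct: MUL busy until I4 writes@18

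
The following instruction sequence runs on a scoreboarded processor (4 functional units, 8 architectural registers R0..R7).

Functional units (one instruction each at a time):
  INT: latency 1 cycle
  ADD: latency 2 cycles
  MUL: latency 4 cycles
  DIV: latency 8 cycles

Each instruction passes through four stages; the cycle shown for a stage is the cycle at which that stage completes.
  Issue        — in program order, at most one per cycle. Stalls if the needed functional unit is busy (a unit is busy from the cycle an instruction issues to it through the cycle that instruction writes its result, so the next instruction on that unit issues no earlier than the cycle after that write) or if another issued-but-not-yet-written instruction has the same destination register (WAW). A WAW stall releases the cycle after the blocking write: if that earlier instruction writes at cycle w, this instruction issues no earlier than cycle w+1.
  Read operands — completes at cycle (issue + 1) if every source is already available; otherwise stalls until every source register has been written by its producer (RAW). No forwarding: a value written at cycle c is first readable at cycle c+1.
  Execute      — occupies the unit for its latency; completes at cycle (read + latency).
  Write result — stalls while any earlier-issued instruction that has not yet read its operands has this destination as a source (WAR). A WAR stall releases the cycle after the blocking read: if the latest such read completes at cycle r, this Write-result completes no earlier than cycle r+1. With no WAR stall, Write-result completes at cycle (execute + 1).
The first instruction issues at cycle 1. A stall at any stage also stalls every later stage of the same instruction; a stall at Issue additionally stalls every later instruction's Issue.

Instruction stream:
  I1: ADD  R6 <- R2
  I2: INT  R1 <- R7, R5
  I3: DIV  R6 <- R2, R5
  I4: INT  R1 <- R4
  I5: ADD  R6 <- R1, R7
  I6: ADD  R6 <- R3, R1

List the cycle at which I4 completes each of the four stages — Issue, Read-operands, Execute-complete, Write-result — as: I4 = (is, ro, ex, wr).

cycle 1: I1→ADD
cycle 2: I1 RO · I2→INT
cycle 3: I2 RO
cycle 4: I1 EX · I2 EX
cycle 5: I1 WR R6 · I2 WR R1
cycle 6: I3→DIV
cycle 7: I3 RO · I4→INT
cycle 8: I4 RO
cycle 9: I4 EX
cycle 10: I4 WR R1
cycle 15: I3 EX
cycle 16: I3 WR R6
cycle 17: I5→ADD
cycle 18: I5 RO
cycle 20: I5 EX
cycle 21: I5 WR R6
cycle 22: I6→ADD
cycle 23: I6 RO
cycle 25: I6 EX
cycle 26: I6 WR R6

I4 = (7, 8, 9, 10)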